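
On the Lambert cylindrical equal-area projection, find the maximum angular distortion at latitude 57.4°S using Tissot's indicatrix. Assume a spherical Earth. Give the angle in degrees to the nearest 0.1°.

66.7°

The Lambert cylindrical equal-area projection is the cylindrical equal-area projection with its standard parallel at the equator (φ₀ = 0). For cylindrical equal-area with standard parallel φ₀, h = cos φ / cos φ₀ and k = cos φ₀ / cos φ, so h·k = 1.
At 57.4°: h = 0.5388, k = 1.856; principal scales a = 1.856, b = 0.5388.
sin(ω/2) = (a − b)/(a + b) = 1.317/2.395 = 0.5501, so ω = 2 arcsin(0.5501) ≈ 66.7°.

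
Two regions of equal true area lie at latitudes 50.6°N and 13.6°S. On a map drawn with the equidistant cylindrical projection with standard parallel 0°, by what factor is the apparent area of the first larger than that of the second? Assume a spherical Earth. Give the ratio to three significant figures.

In the plate carrée (x = Rλ, y = Rφ), meridians are true-scale (h = 1) and parallels are stretched by k = sec φ.
Areal scale at 50.6°: h·k = 1.000 × 1.575 = 1.575.
Areal scale at 13.6°: h·k = 1.000 × 1.029 = 1.029.
Ratio = 1.575/1.029 ≈ 1.53.

1.53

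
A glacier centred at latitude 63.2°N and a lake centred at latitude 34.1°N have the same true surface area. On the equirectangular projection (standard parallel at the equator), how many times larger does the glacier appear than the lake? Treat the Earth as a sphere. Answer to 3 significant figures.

1.84

In the plate carrée (x = Rλ, y = Rφ), meridians are true-scale (h = 1) and parallels are stretched by k = sec φ.
Areal scale at 63.2°: h·k = 1.000 × 2.218 = 2.218.
Areal scale at 34.1°: h·k = 1.000 × 1.208 = 1.208.
Ratio = 2.218/1.208 ≈ 1.84.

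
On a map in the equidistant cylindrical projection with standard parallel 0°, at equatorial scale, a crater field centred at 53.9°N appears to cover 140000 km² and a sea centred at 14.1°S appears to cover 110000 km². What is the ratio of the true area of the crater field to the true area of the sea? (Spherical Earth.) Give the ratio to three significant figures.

0.773

On the plate carrée, areal scale = h·k = 1 × sec φ, so true area = apparent × cos φ.
True area of crater field: 140000 × cos(53.9°) = 140000 × 0.5892 = 82490 km².
True area of sea: 110000 × cos(14.1°) = 110000 × 0.9699 = 106700 km².
Ratio = 82490 / 106700 ≈ 0.773.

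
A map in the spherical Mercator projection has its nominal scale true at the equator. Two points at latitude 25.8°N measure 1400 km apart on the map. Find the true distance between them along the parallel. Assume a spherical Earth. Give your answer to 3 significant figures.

For Mercator, h = k = sec φ (a conformal cylindrical projection has a single point scale, 1/cos φ).
Along the parallel at 25.8°, map distances are exaggerated by k = sec 25.8° = 1.111.
True distance = 1400 / 1.111 = 1400 × cos 25.8° ≈ 1260 km.

1260 km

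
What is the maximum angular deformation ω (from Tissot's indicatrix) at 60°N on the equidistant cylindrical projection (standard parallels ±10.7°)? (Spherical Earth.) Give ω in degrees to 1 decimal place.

38.0°

With standard parallel φ₀ = 10.7°, the equirectangular projection gives x = Rλ cos φ₀, y = Rφ, so h = 1 and k = cos 10.7° / cos φ.
At 60°: h = 1.000, k = 1.965; principal scales a = 1.965, b = 1.000.
sin(ω/2) = (a − b)/(a + b) = 0.9652/2.965 = 0.3255, so ω = 2 arcsin(0.3255) ≈ 38.0°.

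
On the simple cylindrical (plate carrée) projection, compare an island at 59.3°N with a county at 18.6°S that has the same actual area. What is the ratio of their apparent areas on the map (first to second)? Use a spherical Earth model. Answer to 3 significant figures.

Plate carrée maps x = Rλ, y = Rφ. The meridian scale is h = 1 and the parallel scale is k = 1/cos φ = sec φ.
Areal scale at 59.3°: h·k = 1.000 × 1.959 = 1.959.
Areal scale at 18.6°: h·k = 1.000 × 1.055 = 1.055.
Ratio = 1.959/1.055 ≈ 1.86.

1.86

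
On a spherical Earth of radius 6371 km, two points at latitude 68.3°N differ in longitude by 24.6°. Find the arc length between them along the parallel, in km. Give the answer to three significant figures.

1010 km

Arc length along a parallel = R cos φ · Δλ (with Δλ in radians).
= 6371 × cos 68.3° × (24.6° × π/180) = 6371 × 0.3697 × 0.4294 ≈ 1010 km.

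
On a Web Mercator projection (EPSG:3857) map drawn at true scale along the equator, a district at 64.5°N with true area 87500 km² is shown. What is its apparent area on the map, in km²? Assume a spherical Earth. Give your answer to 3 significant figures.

472000 km²

Mercator is conformal, so the point scale is isotropic: h = k = sec φ = 1/cos φ.
Areal scale = k² = sec²φ = 1/cos²(64.5°) = 1/0.4305² = 5.395.
Apparent area = 87500 × 5.395 ≈ 472000 km².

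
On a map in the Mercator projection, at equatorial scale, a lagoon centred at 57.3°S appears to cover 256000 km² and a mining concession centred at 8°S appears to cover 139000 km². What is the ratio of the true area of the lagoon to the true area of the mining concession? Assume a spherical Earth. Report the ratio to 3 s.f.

Since Mercator area scale is 1/cos²φ, the true area equals the apparent area multiplied by cos²φ.
True area of lagoon: 256000 × cos²(57.3°) = 256000 × 0.2919 = 74720 km².
True area of mining concession: 139000 × cos²(8°) = 139000 × 0.9806 = 136300 km².
Ratio = 74720 / 136300 ≈ 0.548.

0.548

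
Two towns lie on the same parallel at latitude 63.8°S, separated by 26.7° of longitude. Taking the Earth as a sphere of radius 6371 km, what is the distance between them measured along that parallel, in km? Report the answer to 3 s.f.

Arc length along a parallel = R cos φ · Δλ (with Δλ in radians).
= 6371 × cos 63.8° × (26.7° × π/180) = 6371 × 0.4415 × 0.4660 ≈ 1310 km.

1310 km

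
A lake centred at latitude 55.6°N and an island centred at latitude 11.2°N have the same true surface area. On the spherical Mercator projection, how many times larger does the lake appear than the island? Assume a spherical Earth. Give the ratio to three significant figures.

3.01

Mercator areal scale is sec²φ.
At 55.6°: sec²(55.6°) = 1/0.5650² = 3.133.
At 11.2°: sec²(11.2°) = 1/0.9810² = 1.039.
Ratio = 3.133/1.039 = cos²(11.2°)/cos²(55.6°) ≈ 3.01.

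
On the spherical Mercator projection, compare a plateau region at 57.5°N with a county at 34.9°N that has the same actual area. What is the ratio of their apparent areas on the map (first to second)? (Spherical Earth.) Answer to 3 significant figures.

2.33

On Mercator, area is exaggerated by sec²φ = 1/cos²φ.
At 57.5°: sec²(57.5°) = 1/0.5373² = 3.464.
At 34.9°: sec²(34.9°) = 1/0.8202² = 1.487.
Ratio = 3.464/1.487 = cos²(34.9°)/cos²(57.5°) ≈ 2.33.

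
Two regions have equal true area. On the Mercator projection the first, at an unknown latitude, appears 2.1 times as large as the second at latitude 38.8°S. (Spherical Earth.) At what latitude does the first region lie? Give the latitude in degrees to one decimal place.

Mercator areal scale is sec²φ, so apparent-area ratio = sec²φ₁ / sec²φ₂ = cos²φ₂ / cos²φ₁.
cos²φ₂ / cos²φ₁ = 2.1  ⇒  cos φ₁ = cos 38.8° / √2.1 = 0.7793/1.449 = 0.5378.
φ₁ = arccos(0.5378) ≈ 57.5°.

57.5°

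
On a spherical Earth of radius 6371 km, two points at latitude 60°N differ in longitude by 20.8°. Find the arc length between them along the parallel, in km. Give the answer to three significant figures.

1160 km

Arc length along a parallel = R cos φ · Δλ (with Δλ in radians).
= 6371 × cos 60° × (20.8° × π/180) = 6371 × 0.5000 × 0.3630 ≈ 1160 km.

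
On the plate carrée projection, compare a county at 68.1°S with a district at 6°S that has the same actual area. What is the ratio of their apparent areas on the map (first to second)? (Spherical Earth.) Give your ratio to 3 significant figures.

2.67

Plate carrée maps x = Rλ, y = Rφ. The meridian scale is h = 1 and the parallel scale is k = 1/cos φ = sec φ.
Areal scale at 68.1°: h·k = 1.000 × 2.681 = 2.681.
Areal scale at 6°: h·k = 1.000 × 1.006 = 1.006.
Ratio = 2.681/1.006 ≈ 2.67.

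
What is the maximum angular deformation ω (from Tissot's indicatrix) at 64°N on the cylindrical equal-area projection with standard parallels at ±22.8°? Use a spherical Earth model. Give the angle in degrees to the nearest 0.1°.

78.3°

For cylindrical equal-area with standard parallel φ₀, h = cos φ / cos φ₀ and k = cos φ₀ / cos φ, so h·k = 1.
At 64°: h = 0.4755, k = 2.103; principal scales a = 2.103, b = 0.4755.
sin(ω/2) = (a − b)/(a + b) = 1.627/2.578 = 0.6312, so ω = 2 arcsin(0.6312) ≈ 78.3°.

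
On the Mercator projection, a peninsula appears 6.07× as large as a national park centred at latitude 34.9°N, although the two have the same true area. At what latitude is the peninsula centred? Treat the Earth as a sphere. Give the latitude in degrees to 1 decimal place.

Mercator areal scale is sec²φ, so apparent-area ratio = sec²φ₁ / sec²φ₂ = cos²φ₂ / cos²φ₁.
cos²φ₂ / cos²φ₁ = 6.07  ⇒  cos φ₁ = cos 34.9° / √6.07 = 0.8202/2.464 = 0.3329.
φ₁ = arccos(0.3329) ≈ 70.6°.

70.6°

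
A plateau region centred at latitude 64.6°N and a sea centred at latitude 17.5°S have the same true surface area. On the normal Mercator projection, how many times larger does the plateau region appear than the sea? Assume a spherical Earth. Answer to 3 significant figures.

4.94

Mercator areal scale is sec²φ.
At 64.6°: sec²(64.6°) = 1/0.4289² = 5.435.
At 17.5°: sec²(17.5°) = 1/0.9537² = 1.099.
Ratio = 5.435/1.099 = cos²(17.5°)/cos²(64.6°) ≈ 4.94.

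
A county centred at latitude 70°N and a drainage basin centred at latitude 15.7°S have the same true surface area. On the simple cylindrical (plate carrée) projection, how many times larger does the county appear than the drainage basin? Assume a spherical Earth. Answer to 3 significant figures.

2.81

For the equirectangular projection with φ₀ = 0 (plate carrée), h = 1 along meridians and k = sec φ along parallels.
Areal scale at 70°: h·k = 1.000 × 2.924 = 2.924.
Areal scale at 15.7°: h·k = 1.000 × 1.039 = 1.039.
Ratio = 2.924/1.039 ≈ 2.81.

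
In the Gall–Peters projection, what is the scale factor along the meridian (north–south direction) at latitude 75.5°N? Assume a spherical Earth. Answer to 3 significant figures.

0.354

The Gall–Peters projection is cylindrical equal-area with φ₀ = 45°. A cylindrical equal-area projection with standard parallel φ₀ has meridian scale h = cos φ / cos φ₀ and parallel scale k = cos φ₀ / cos φ (so areas are preserved, h·k = 1).
h = cos 75.5° / cos 45° = 0.2504/0.7071 = 0.3541.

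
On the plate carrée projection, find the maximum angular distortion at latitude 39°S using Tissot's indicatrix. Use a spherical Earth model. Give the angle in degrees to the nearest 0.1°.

Plate carrée maps x = Rλ, y = Rφ. The meridian scale is h = 1 and the parallel scale is k = 1/cos φ = sec φ.
At 39°: h = 1.000, k = 1.287; principal scales a = 1.287, b = 1.000.
sin(ω/2) = (a − b)/(a + b) = 0.2868/2.287 = 0.1254, so ω = 2 arcsin(0.1254) ≈ 14.4°.

14.4°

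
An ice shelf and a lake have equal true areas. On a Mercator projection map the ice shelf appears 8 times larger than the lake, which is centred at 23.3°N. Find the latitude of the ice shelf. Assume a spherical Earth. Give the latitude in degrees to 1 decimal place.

71.1°

For equal true areas on Mercator, apparent areas scale as sec²φ, so the ratio is cos²φ₂ / cos²φ₁.
cos²φ₂ / cos²φ₁ = 8  ⇒  cos φ₁ = cos 23.3° / √8 = 0.9184/2.828 = 0.3247.
φ₁ = arccos(0.3247) ≈ 71.1°.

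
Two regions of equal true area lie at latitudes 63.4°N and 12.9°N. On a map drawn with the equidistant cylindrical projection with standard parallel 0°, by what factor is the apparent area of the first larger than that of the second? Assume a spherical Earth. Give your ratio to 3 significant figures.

For the equirectangular projection with φ₀ = 0 (plate carrée), h = 1 along meridians and k = sec φ along parallels.
Areal scale at 63.4°: h·k = 1.000 × 2.233 = 2.233.
Areal scale at 12.9°: h·k = 1.000 × 1.026 = 1.026.
Ratio = 2.233/1.026 ≈ 2.18.

2.18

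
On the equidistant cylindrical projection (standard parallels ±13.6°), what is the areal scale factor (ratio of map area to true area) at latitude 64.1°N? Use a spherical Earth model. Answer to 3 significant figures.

In the equirectangular projection with standard parallel φ₀ = 13.6° (x = Rλ cos φ₀, y = Rφ), meridians are true-scale (h = 1) and the parallel scale is k = cos φ₀ / cos φ.
Areal scale = h·k = 1 × cos φ₀ / cos φ; at 64.1°, h = 1.000, k = 2.225, so h·k = 2.225.

2.23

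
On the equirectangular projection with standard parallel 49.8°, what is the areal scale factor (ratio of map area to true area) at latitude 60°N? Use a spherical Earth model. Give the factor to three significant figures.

In the equirectangular projection with standard parallel φ₀ = 49.8° (x = Rλ cos φ₀, y = Rφ), meridians are true-scale (h = 1) and the parallel scale is k = cos φ₀ / cos φ.
Areal scale = h·k = 1 × cos φ₀ / cos φ; at 60°, h = 1.000, k = 1.291, so h·k = 1.291.

1.29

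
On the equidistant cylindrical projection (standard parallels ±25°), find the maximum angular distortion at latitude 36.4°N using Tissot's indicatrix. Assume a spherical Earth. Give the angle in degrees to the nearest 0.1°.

6.8°

With standard parallel φ₀ = 25°, the equirectangular projection gives x = Rλ cos φ₀, y = Rφ, so h = 1 and k = cos 25° / cos φ.
At 36.4°: h = 1.000, k = 1.126; principal scales a = 1.126, b = 1.000.
sin(ω/2) = (a − b)/(a + b) = 0.1260/2.126 = 0.05926, so ω = 2 arcsin(0.05926) ≈ 6.8°.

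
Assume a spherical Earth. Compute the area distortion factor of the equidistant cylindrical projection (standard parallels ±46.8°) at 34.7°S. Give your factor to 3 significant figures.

In the equirectangular projection with standard parallel φ₀ = 46.8° (x = Rλ cos φ₀, y = Rφ), meridians are true-scale (h = 1) and the parallel scale is k = cos φ₀ / cos φ.
Areal scale = h·k = 1 × cos φ₀ / cos φ; at 34.7°, h = 1.000, k = 0.8326, so h·k = 0.8326.

0.833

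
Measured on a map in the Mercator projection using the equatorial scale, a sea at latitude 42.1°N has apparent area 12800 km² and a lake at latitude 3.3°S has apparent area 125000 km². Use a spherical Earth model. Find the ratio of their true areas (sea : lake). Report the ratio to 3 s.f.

Mercator's areal exaggeration is sec²φ; hence true area = (apparent area) · cos²φ.
True area of sea: 12800 × cos²(42.1°) = 12800 × 0.5505 = 7047 km².
True area of lake: 125000 × cos²(3.3°) = 125000 × 0.9967 = 124600 km².
Ratio = 7047 / 124600 ≈ 0.0566.

0.0566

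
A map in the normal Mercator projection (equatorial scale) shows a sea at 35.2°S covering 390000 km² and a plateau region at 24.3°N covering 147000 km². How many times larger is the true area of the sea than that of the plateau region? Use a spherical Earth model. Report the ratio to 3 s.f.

2.13

Since Mercator area scale is 1/cos²φ, the true area equals the apparent area multiplied by cos²φ.
True area of sea: 390000 × cos²(35.2°) = 390000 × 0.6677 = 260400 km².
True area of plateau region: 147000 × cos²(24.3°) = 147000 × 0.8307 = 122100 km².
Ratio = 260400 / 122100 ≈ 2.13.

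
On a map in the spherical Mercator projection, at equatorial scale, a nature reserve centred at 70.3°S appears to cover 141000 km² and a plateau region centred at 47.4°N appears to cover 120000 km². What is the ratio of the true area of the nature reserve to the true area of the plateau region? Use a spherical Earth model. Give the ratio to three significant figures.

On Mercator the areal scale is sec²φ, so true area = apparent × cos²φ.
True area of nature reserve: 141000 × cos²(70.3°) = 141000 × 0.1136 = 16020 km².
True area of plateau region: 120000 × cos²(47.4°) = 120000 × 0.4582 = 54980 km².
Ratio = 16020 / 54980 ≈ 0.291.

0.291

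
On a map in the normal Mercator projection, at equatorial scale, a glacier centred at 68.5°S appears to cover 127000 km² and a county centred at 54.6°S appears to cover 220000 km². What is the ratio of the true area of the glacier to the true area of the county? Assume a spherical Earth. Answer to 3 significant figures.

Mercator's areal exaggeration is sec²φ; hence true area = (apparent area) · cos²φ.
True area of glacier: 127000 × cos²(68.5°) = 127000 × 0.1343 = 17060 km².
True area of county: 220000 × cos²(54.6°) = 220000 × 0.3356 = 73820 km².
Ratio = 17060 / 73820 ≈ 0.231.

0.231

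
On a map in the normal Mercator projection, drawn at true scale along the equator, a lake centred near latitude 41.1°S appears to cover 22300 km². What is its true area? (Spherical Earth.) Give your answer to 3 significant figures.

12700 km²

For Mercator, h = k = sec φ (a conformal cylindrical projection has a single point scale, 1/cos φ).
Areal scale = k² = sec²φ = 1/cos²(41.1°) = 1/0.7536² = 1.761.
True area = apparent / (areal scale) = 22300 / 1.761 ≈ 12700 km².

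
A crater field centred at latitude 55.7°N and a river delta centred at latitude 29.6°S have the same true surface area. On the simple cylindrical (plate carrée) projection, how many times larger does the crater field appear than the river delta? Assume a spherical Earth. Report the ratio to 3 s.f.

For the equirectangular projection with φ₀ = 0 (plate carrée), h = 1 along meridians and k = sec φ along parallels.
Areal scale at 55.7°: h·k = 1.000 × 1.775 = 1.775.
Areal scale at 29.6°: h·k = 1.000 × 1.150 = 1.150.
Ratio = 1.775/1.150 ≈ 1.54.

1.54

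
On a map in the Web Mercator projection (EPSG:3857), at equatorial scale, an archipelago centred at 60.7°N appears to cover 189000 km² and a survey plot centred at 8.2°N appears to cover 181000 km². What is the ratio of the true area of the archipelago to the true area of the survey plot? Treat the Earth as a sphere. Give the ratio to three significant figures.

Mercator's areal exaggeration is sec²φ; hence true area = (apparent area) · cos²φ.
True area of archipelago: 189000 × cos²(60.7°) = 189000 × 0.2395 = 45260 km².
True area of survey plot: 181000 × cos²(8.2°) = 181000 × 0.9797 = 177300 km².
Ratio = 45260 / 177300 ≈ 0.255.

0.255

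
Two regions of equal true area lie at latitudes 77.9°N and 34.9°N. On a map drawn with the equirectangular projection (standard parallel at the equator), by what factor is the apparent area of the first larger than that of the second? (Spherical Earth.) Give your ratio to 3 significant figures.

In the plate carrée (x = Rλ, y = Rφ), meridians are true-scale (h = 1) and parallels are stretched by k = sec φ.
Areal scale at 77.9°: h·k = 1.000 × 4.771 = 4.771.
Areal scale at 34.9°: h·k = 1.000 × 1.219 = 1.219.
Ratio = 4.771/1.219 ≈ 3.91.

3.91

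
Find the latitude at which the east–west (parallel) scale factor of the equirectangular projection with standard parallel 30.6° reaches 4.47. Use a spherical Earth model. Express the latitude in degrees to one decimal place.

With standard parallel φ₀ = 30.6°, the equirectangular projection gives x = Rλ cos φ₀, y = Rφ, so h = 1 and k = cos 30.6° / cos φ.
k = cos φ₀ / cos φ = 4.47  ⇒  cos φ = cos 30.6° / 4.47 = 0.1926.
φ = arccos(0.1926) ≈ 78.9°.

78.9°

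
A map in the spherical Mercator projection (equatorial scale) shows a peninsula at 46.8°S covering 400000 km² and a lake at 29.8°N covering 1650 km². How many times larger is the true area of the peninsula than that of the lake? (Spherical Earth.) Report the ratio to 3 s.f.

On Mercator the areal scale is sec²φ, so true area = apparent × cos²φ.
True area of peninsula: 400000 × cos²(46.8°) = 400000 × 0.4686 = 187400 km².
True area of lake: 1650 × cos²(29.8°) = 1650 × 0.7530 = 1242 km².
Ratio = 187400 / 1242 ≈ 151.

151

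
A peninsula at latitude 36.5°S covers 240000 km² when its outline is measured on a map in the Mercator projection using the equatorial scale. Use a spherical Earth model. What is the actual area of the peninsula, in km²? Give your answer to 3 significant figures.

155000 km²

For Mercator, h = k = sec φ (a conformal cylindrical projection has a single point scale, 1/cos φ).
Areal scale = k² = sec²φ = 1/cos²(36.5°) = 1/0.8039² = 1.548.
True area = apparent / (areal scale) = 240000 / 1.548 ≈ 155000 km².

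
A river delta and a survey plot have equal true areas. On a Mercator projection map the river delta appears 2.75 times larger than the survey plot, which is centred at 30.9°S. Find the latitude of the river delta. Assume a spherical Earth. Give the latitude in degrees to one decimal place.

58.8°

For equal true areas on Mercator, apparent areas scale as sec²φ, so the ratio is cos²φ₂ / cos²φ₁.
cos²φ₂ / cos²φ₁ = 2.75  ⇒  cos φ₁ = cos 30.9° / √2.75 = 0.8581/1.658 = 0.5174.
φ₁ = arccos(0.5174) ≈ 58.8°.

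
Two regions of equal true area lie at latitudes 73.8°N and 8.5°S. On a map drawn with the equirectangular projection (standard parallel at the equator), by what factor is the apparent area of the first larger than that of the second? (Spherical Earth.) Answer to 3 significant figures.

3.54

For the equirectangular projection with φ₀ = 0 (plate carrée), h = 1 along meridians and k = sec φ along parallels.
Areal scale at 73.8°: h·k = 1.000 × 3.584 = 3.584.
Areal scale at 8.5°: h·k = 1.000 × 1.011 = 1.011.
Ratio = 3.584/1.011 ≈ 3.54.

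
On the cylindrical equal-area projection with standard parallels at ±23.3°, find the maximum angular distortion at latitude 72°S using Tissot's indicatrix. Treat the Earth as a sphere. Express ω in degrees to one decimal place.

105.6°

For cylindrical equal-area with standard parallel φ₀, h = cos φ / cos φ₀ and k = cos φ₀ / cos φ, so h·k = 1.
At 72°: h = 0.3365, k = 2.972; principal scales a = 2.972, b = 0.3365.
sin(ω/2) = (a − b)/(a + b) = 2.636/3.309 = 0.7966, so ω = 2 arcsin(0.7966) ≈ 105.6°.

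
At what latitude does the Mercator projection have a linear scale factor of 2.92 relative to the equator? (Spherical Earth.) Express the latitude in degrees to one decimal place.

70.0°

Mercator scale is k = sec φ = 1/cos φ.
1/cos φ = 2.92  ⇒  cos φ = 0.3425  ⇒  φ = arccos(0.3425) ≈ 70.0°.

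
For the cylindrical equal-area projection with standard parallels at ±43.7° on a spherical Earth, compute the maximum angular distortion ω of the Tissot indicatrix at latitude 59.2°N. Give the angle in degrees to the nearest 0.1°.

38.8°

Cylindrical equal-area (φ₀ = 43.7°): h = cos φ / cos 43.7° along meridians, k = cos 43.7° / cos φ along parallels; h·k = 1.
At 59.2°: h = 0.7083, k = 1.412; principal scales a = 1.412, b = 0.7083.
sin(ω/2) = (a − b)/(a + b) = 0.7037/2.120 = 0.3319, so ω = 2 arcsin(0.3319) ≈ 38.8°.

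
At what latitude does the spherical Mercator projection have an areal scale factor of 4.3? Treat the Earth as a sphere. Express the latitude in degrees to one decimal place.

61.2°

Mercator areal scale is sec²φ.
sec²φ = 4.3  ⇒  cos²φ = 0.2326  ⇒  cos φ = 0.4822.
φ = arccos(0.4822) ≈ 61.2°.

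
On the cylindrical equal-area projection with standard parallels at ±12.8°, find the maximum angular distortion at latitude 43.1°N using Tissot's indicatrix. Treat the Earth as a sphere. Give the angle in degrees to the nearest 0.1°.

A cylindrical equal-area projection with standard parallel φ₀ has meridian scale h = cos φ / cos φ₀ and parallel scale k = cos φ₀ / cos φ (so areas are preserved, h·k = 1).
At 43.1°: h = 0.7488, k = 1.336; principal scales a = 1.336, b = 0.7488.
sin(ω/2) = (a − b)/(a + b) = 0.5868/2.084 = 0.2815, so ω = 2 arcsin(0.2815) ≈ 32.7°.

32.7°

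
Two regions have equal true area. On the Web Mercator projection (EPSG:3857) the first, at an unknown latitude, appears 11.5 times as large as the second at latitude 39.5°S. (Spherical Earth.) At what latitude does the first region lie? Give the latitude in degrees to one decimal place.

Mercator areal scale is sec²φ, so apparent-area ratio = sec²φ₁ / sec²φ₂ = cos²φ₂ / cos²φ₁.
cos²φ₂ / cos²φ₁ = 11.5  ⇒  cos φ₁ = cos 39.5° / √11.5 = 0.7716/3.391 = 0.2275.
φ₁ = arccos(0.2275) ≈ 76.8°.

76.8°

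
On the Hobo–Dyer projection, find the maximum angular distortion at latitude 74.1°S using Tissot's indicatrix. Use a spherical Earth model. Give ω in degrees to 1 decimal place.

103.8°

Hobo–Dyer is a cylindrical equal-area projection with standard parallels at ±37.5°. Cylindrical equal-area (φ₀ = 37.5°): h = cos φ / cos 37.5° along meridians, k = cos 37.5° / cos φ along parallels; h·k = 1.
At 74.1°: h = 0.3453, k = 2.896; principal scales a = 2.896, b = 0.3453.
sin(ω/2) = (a − b)/(a + b) = 2.551/3.241 = 0.7869, so ω = 2 arcsin(0.7869) ≈ 103.8°.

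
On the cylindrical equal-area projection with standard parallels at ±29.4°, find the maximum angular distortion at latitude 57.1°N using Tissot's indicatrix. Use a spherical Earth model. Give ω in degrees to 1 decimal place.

For cylindrical equal-area with standard parallel φ₀, h = cos φ / cos φ₀ and k = cos φ₀ / cos φ, so h·k = 1.
At 57.1°: h = 0.6235, k = 1.604; principal scales a = 1.604, b = 0.6235.
sin(ω/2) = (a − b)/(a + b) = 0.9805/2.227 = 0.4402, so ω = 2 arcsin(0.4402) ≈ 52.2°.

52.2°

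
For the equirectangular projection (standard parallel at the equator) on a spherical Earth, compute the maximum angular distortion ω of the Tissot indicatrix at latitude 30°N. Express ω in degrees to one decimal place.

Plate carrée maps x = Rλ, y = Rφ. The meridian scale is h = 1 and the parallel scale is k = 1/cos φ = sec φ.
At 30°: h = 1.000, k = 1.155; principal scales a = 1.155, b = 1.000.
sin(ω/2) = (a − b)/(a + b) = 0.1547/2.155 = 0.07180, so ω = 2 arcsin(0.07180) ≈ 8.2°.

8.2°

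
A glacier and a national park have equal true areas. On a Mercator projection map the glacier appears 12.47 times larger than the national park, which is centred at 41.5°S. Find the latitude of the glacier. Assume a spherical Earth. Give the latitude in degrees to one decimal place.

77.8°

Mercator areal scale is sec²φ, so apparent-area ratio = sec²φ₁ / sec²φ₂ = cos²φ₂ / cos²φ₁.
cos²φ₂ / cos²φ₁ = 12.47  ⇒  cos φ₁ = cos 41.5° / √12.47 = 0.7490/3.531 = 0.2121.
φ₁ = arccos(0.2121) ≈ 77.8°.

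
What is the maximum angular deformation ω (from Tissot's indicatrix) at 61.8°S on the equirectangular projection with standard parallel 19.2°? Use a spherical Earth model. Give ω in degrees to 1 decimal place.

38.9°

In the equirectangular projection with standard parallel φ₀ = 19.2° (x = Rλ cos φ₀, y = Rφ), meridians are true-scale (h = 1) and the parallel scale is k = cos φ₀ / cos φ.
At 61.8°: h = 1.000, k = 1.998; principal scales a = 1.998, b = 1.000.
sin(ω/2) = (a − b)/(a + b) = 0.9985/2.998 = 0.3330, so ω = 2 arcsin(0.3330) ≈ 38.9°.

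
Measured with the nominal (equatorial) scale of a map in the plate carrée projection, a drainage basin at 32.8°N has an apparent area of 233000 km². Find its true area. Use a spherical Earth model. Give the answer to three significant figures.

196000 km²

Plate carrée maps x = Rλ, y = Rφ. The meridian scale is h = 1 and the parallel scale is k = 1/cos φ = sec φ.
Areal scale = h·k = 1 × sec φ; at 32.8°, h = 1.000, k = 1.190, so h·k = 1.190.
True area = apparent / (areal scale) = 233000 / 1.190 ≈ 196000 km².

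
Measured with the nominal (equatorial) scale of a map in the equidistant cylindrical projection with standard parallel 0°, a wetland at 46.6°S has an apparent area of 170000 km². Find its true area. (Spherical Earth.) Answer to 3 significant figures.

Plate carrée maps x = Rλ, y = Rφ. The meridian scale is h = 1 and the parallel scale is k = 1/cos φ = sec φ.
Areal scale = h·k = 1 × sec φ; at 46.6°, h = 1.000, k = 1.455, so h·k = 1.455.
True area = apparent / (areal scale) = 170000 / 1.455 ≈ 117000 km².

117000 km²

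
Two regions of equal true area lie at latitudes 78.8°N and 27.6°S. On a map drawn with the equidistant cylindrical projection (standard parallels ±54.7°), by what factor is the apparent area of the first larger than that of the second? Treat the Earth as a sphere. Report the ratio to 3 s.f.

With standard parallel φ₀ = 54.7°, the equirectangular projection gives x = Rλ cos φ₀, y = Rφ, so h = 1 and k = cos 54.7° / cos φ.
Areal scale at 78.8°: h·k = 1.000 × 2.975 = 2.975.
Areal scale at 27.6°: h·k = 1.000 × 0.6521 = 0.6521.
Ratio = 2.975/0.6521 ≈ 4.56.

4.56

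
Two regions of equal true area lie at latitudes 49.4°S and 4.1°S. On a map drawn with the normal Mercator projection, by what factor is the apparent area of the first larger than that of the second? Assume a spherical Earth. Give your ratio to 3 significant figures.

2.35

Mercator areal scale is sec²φ.
At 49.4°: sec²(49.4°) = 1/0.6508² = 2.361.
At 4.1°: sec²(4.1°) = 1/0.9974² = 1.005.
Ratio = 2.361/1.005 = cos²(4.1°)/cos²(49.4°) ≈ 2.35.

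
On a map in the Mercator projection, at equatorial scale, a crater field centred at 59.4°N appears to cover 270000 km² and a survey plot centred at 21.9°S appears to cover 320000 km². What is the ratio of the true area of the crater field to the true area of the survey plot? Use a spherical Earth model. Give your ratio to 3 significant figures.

0.254

On Mercator the areal scale is sec²φ, so true area = apparent × cos²φ.
True area of crater field: 270000 × cos²(59.4°) = 270000 × 0.2591 = 69960 km².
True area of survey plot: 320000 × cos²(21.9°) = 320000 × 0.8609 = 275500 km².
Ratio = 69960 / 275500 ≈ 0.254.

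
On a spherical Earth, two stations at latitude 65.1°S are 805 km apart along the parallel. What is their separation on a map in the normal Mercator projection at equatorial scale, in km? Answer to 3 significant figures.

1910 km

Mercator is conformal, so the point scale is isotropic: h = k = sec φ = 1/cos φ.
Along the parallel, k = sec 65.1° = 1/0.4210 = 2.375.
Map distance = 805 × 2.375 ≈ 1910 km.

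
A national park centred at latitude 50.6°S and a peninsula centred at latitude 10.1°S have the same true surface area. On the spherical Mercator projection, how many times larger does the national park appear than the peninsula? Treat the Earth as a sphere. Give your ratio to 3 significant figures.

Mercator areal scale is sec²φ.
At 50.6°: sec²(50.6°) = 1/0.6347² = 2.482.
At 10.1°: sec²(10.1°) = 1/0.9845² = 1.032.
Ratio = 2.482/1.032 = cos²(10.1°)/cos²(50.6°) ≈ 2.41.

2.41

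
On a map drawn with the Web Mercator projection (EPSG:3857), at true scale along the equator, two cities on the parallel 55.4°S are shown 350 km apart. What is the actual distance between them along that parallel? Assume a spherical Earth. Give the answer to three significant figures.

199 km

For Mercator, h = k = sec φ (a conformal cylindrical projection has a single point scale, 1/cos φ).
Along the parallel at 55.4°, map distances are exaggerated by k = sec 55.4° = 1.761.
True distance = 350 / 1.761 = 350 × cos 55.4° ≈ 199 km.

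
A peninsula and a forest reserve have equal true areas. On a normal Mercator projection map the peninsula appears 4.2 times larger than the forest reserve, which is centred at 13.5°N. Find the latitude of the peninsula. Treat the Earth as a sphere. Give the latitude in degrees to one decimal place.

61.7°

For equal true areas on Mercator, apparent areas scale as sec²φ, so the ratio is cos²φ₂ / cos²φ₁.
cos²φ₂ / cos²φ₁ = 4.2  ⇒  cos φ₁ = cos 13.5° / √4.2 = 0.9724/2.049 = 0.4745.
φ₁ = arccos(0.4745) ≈ 61.7°.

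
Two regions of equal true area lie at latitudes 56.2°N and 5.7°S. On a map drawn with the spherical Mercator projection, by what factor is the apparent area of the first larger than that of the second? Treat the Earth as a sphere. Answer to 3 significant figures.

Mercator areal scale is sec²φ.
At 56.2°: sec²(56.2°) = 1/0.5563² = 3.231.
At 5.7°: sec²(5.7°) = 1/0.9951² = 1.010.
Ratio = 3.231/1.010 = cos²(5.7°)/cos²(56.2°) ≈ 3.20.

3.20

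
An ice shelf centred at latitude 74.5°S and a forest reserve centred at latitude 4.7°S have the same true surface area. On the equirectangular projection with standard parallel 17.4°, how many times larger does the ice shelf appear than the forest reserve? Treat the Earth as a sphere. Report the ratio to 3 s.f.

3.73

With standard parallel φ₀ = 17.4°, the equirectangular projection gives x = Rλ cos φ₀, y = Rφ, so h = 1 and k = cos 17.4° / cos φ.
Areal scale at 74.5°: h·k = 1.000 × 3.571 = 3.571.
Areal scale at 4.7°: h·k = 1.000 × 0.9575 = 0.9575.
Ratio = 3.571/0.9575 ≈ 3.73.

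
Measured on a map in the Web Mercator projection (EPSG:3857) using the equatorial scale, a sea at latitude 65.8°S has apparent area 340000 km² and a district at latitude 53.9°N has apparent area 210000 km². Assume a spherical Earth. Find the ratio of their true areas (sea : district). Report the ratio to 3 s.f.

0.784

Since Mercator area scale is 1/cos²φ, the true area equals the apparent area multiplied by cos²φ.
True area of sea: 340000 × cos²(65.8°) = 340000 × 0.1680 = 57130 km².
True area of district: 210000 × cos²(53.9°) = 210000 × 0.3472 = 72900 km².
Ratio = 57130 / 72900 ≈ 0.784.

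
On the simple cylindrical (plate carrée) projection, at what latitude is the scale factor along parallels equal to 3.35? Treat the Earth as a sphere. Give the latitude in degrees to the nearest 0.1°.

72.6°

Plate carrée: h = 1, k = sec φ along parallels.
sec φ = 3.35  ⇒  cos φ = 0.2985  ⇒  φ ≈ 72.6°.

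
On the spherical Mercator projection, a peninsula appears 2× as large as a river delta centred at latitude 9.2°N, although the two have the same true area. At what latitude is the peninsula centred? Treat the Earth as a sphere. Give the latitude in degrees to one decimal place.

45.7°

Mercator areal scale is sec²φ, so apparent-area ratio = sec²φ₁ / sec²φ₂ = cos²φ₂ / cos²φ₁.
cos²φ₂ / cos²φ₁ = 2  ⇒  cos φ₁ = cos 9.2° / √2 = 0.9871/1.414 = 0.6980.
φ₁ = arccos(0.6980) ≈ 45.7°.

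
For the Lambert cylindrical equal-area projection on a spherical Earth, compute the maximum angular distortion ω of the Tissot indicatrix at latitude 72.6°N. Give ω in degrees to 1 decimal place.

113.4°

The Lambert cylindrical equal-area projection is the cylindrical equal-area projection with its standard parallel at the equator (φ₀ = 0). Cylindrical equal-area (φ₀ = 0°): h = cos φ / cos 0° along meridians, k = cos 0° / cos φ along parallels; h·k = 1.
At 72.6°: h = 0.2990, k = 3.344; principal scales a = 3.344, b = 0.2990.
sin(ω/2) = (a − b)/(a + b) = 3.045/3.643 = 0.8358, so ω = 2 arcsin(0.8358) ≈ 113.4°.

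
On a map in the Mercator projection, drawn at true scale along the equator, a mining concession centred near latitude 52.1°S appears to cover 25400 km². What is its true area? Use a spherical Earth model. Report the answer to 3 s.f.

9580 km²

For Mercator, h = k = sec φ (a conformal cylindrical projection has a single point scale, 1/cos φ).
Areal scale = k² = sec²φ = 1/cos²(52.1°) = 1/0.6143² = 2.650.
True area = apparent / (areal scale) = 25400 / 2.650 ≈ 9580 km².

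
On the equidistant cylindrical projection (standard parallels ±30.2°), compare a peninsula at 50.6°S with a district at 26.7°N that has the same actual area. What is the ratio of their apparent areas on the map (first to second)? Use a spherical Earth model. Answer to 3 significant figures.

1.41

The equidistant cylindrical projection with φ₀ = 30.2° has h = 1 (meridians true) and k = cos φ₀ / cos φ along parallels.
Areal scale at 50.6°: h·k = 1.000 × 1.362 = 1.362.
Areal scale at 26.7°: h·k = 1.000 × 0.9674 = 0.9674.
Ratio = 1.362/0.9674 ≈ 1.41.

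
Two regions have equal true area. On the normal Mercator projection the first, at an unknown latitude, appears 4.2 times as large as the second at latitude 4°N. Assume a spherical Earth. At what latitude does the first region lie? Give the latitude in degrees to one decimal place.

60.9°

On Mercator, (apparent₁)/(apparent₂) = sec²φ₁ / sec²φ₂ when true areas are equal.
cos²φ₂ / cos²φ₁ = 4.2  ⇒  cos φ₁ = cos 4° / √4.2 = 0.9976/2.049 = 0.4868.
φ₁ = arccos(0.4868) ≈ 60.9°.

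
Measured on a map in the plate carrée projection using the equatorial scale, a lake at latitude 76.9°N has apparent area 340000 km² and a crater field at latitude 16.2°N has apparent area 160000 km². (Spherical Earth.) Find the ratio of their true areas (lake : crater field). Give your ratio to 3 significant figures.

0.502

On the plate carrée, areal scale = h·k = 1 × sec φ, so true area = apparent × cos φ.
True area of lake: 340000 × cos(76.9°) = 340000 × 0.2267 = 77060 km².
True area of crater field: 160000 × cos(16.2°) = 160000 × 0.9603 = 153600 km².
Ratio = 77060 / 153600 ≈ 0.502.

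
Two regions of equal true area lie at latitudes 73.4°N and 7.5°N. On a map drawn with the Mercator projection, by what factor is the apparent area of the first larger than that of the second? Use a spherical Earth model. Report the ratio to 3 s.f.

Mercator areal scale is sec²φ.
At 73.4°: sec²(73.4°) = 1/0.2857² = 12.25.
At 7.5°: sec²(7.5°) = 1/0.9914² = 1.017.
Ratio = 12.25/1.017 = cos²(7.5°)/cos²(73.4°) ≈ 12.0.

12.0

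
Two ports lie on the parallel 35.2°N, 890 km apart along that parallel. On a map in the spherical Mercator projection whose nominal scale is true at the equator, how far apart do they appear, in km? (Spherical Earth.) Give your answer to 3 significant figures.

Mercator is conformal, so the point scale is isotropic: h = k = sec φ = 1/cos φ.
Along the parallel, k = sec 35.2° = 1/0.8171 = 1.224.
Map distance = 890 × 1.224 ≈ 1090 km.

1090 km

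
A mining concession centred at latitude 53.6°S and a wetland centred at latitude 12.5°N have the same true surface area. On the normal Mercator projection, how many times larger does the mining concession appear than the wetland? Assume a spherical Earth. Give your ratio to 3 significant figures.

Mercator areal scale is sec²φ.
At 53.6°: sec²(53.6°) = 1/0.5934² = 2.840.
At 12.5°: sec²(12.5°) = 1/0.9763² = 1.049.
Ratio = 2.840/1.049 = cos²(12.5°)/cos²(53.6°) ≈ 2.71.

2.71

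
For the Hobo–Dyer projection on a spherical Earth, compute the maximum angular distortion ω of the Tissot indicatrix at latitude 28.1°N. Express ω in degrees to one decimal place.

12.1°

Hobo–Dyer is a cylindrical equal-area projection with standard parallels at ±37.5°. Cylindrical equal-area (φ₀ = 37.5°): h = cos φ / cos 37.5° along meridians, k = cos 37.5° / cos φ along parallels; h·k = 1.
At 28.1°: h = 1.112, k = 0.8994; principal scales a = 1.112, b = 0.8994.
sin(ω/2) = (a − b)/(a + b) = 0.2125/2.011 = 0.1057, so ω = 2 arcsin(0.1057) ≈ 12.1°.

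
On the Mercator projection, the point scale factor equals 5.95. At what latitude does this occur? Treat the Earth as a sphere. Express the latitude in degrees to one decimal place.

80.3°

Mercator scale is k = sec φ = 1/cos φ.
1/cos φ = 5.95  ⇒  cos φ = 0.1681  ⇒  φ = arccos(0.1681) ≈ 80.3°.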